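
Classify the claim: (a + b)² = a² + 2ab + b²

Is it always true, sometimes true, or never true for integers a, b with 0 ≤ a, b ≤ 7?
The identity holds for every pair in the range. For instance at (a, b) = (3, 2): both sides equal 25.

Answer: Always true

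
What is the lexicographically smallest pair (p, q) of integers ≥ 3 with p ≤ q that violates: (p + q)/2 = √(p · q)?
At (3, 3): both sides equal 3, so it holds there.

Substituting (3, 4) into the claim:
LHS = (3 + 4)/2 = 7/2
RHS = √(3 · 4) = 2·√(3) ≈ 3.464

Since LHS ≠ RHS, this pair disproves the claim, and no lexicographically smaller pair (p ≤ q, integers ≥ 3) does.

For instance (6, 7) is also a counterexample (LHS = 13/2, RHS = √(42) ≈ 6.481), but it's lexicographically larger.

Answer: (p, q) = (3, 4)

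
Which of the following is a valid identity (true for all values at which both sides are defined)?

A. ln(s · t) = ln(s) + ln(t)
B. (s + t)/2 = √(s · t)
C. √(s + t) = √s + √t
A: holds — e.g. at (1, 4), both sides equal ln(4) ≈ 1.386.
B: fails at (1, 3) — LHS = 2, RHS = √(3) ≈ 1.732.
C: fails at (2, 4) — LHS = √(6) ≈ 2.449, RHS = √(2) + 2 ≈ 3.414.

Answer: A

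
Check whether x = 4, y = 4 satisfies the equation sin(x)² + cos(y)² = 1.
Holds

Substituting x = 4, y = 4:

LHS = sin(4)² + cos(4)² = 1
RHS = 1

LHS = RHS, so the equation holds at this point.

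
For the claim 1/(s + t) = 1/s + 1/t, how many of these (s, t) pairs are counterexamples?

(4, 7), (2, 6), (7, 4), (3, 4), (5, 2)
Testing each pair:
(4, 7): LHS = 1/11, RHS = 11/28 → counterexample
(2, 6): LHS = 1/8, RHS = 2/3 → counterexample
(7, 4): LHS = 1/11, RHS = 11/28 → counterexample
(3, 4): LHS = 1/7, RHS = 7/12 → counterexample
(5, 2): LHS = 1/7, RHS = 7/10 → counterexample

That makes 5 counterexamples.

Answer: 5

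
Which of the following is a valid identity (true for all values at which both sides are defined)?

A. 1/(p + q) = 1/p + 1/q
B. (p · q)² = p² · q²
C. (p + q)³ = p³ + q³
A: fails at (2, 5) — LHS = 1/7, RHS = 7/10.
B: holds — e.g. at (5, 8), both sides equal 1600.
C: fails at (3, 4) — LHS = 343, RHS = 91.

Answer: B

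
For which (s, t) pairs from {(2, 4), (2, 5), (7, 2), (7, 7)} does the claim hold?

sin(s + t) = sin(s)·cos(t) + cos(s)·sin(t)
All pairs

Testing each pair:
(2, 4): LHS = sin(6) ≈ -0.2794, RHS = sin(2)·cos(4) + sin(4)·cos(2) ≈ -0.2794 → holds
(2, 5): LHS = sin(7) ≈ 0.657, RHS = sin(2)·cos(5) + sin(5)·cos(2) ≈ 0.657 → holds
(7, 2): LHS = sin(9) ≈ 0.4121, RHS = sin(7)·cos(2) + sin(2)·cos(7) ≈ 0.4121 → holds
(7, 7): LHS = sin(14) ≈ 0.9906, RHS = 2·sin(7)·cos(7) ≈ 0.9906 → holds

Every pair satisfies the claim.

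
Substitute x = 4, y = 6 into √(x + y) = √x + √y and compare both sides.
LHS = √(4 + 6) = √(10) ≈ 3.162
RHS = √4 + √6 = 2 + √(6) ≈ 4.449

LHS ≠ RHS (they differ by about 1.287), so the equation does not hold here.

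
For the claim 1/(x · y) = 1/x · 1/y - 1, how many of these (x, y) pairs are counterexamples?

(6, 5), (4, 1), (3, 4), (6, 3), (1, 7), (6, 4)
6

Testing each pair:
(6, 5): LHS = 1/30, RHS = -29/30 → counterexample
(4, 1): LHS = 1/4, RHS = -3/4 → counterexample
(3, 4): LHS = 1/12, RHS = -11/12 → counterexample
(6, 3): LHS = 1/18, RHS = -17/18 → counterexample
(1, 7): LHS = 1/7, RHS = -6/7 → counterexample
(6, 4): LHS = 1/24, RHS = -23/24 → counterexample

That makes 6 counterexamples.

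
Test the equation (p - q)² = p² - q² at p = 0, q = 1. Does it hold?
Fails

Substituting p = 0, q = 1:

LHS = (0 - 1)² = 1
RHS = 0² - 1² = -1

LHS ≠ RHS, so the equation does not hold at this point.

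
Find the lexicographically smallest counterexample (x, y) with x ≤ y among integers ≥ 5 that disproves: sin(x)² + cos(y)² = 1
(x, y) = (5, 6)

Substituting (5, 6) into the claim:
LHS = sin(5)² + cos(6)² ≈ 1.841
RHS = 1

Since LHS ≠ RHS, this pair disproves the claim, and no lexicographically smaller pair (x ≤ y, integers ≥ 5) does.

For instance (8, 9) is also a counterexample (LHS = cos(9)² + sin(8)² ≈ 1.809, RHS = 1), but it's lexicographically larger.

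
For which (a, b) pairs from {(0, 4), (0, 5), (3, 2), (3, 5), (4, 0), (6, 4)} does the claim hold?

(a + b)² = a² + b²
Testing each pair:
(0, 4): LHS = 16, RHS = 16 → holds
(0, 5): LHS = 25, RHS = 25 → holds
(3, 2): LHS = 25, RHS = 13 → fails
(3, 5): LHS = 64, RHS = 34 → fails
(4, 0): LHS = 16, RHS = 16 → holds
(6, 4): LHS = 100, RHS = 52 → fails

3 of 6 pairs satisfy the claim.

Answer: (0, 4), (0, 5), (4, 0)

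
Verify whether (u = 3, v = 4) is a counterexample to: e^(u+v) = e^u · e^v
No

Substituting u = 3, v = 4:
LHS = e^(3+4) = e^7 ≈ 1097
RHS = e^3 · e^4 = e^7 ≈ 1097

The sides agree, so this pair does not disprove the claim.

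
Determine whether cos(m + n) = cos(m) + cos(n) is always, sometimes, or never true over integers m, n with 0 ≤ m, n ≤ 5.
The claim fails for every pair in the range. For instance at (m, n) = (0, 3): LHS = cos(3) ≈ -0.99, RHS = cos(3) + 1 ≈ 0.01001.

Answer: Never true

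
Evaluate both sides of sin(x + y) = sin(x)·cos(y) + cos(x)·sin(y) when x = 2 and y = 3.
LHS = sin(2 + 3) = sin(5) ≈ -0.9589
RHS = sin(2)·cos(3) + cos(2)·sin(3) = sin(2)·cos(3) + sin(3)·cos(2) ≈ -0.9589

LHS = RHS: the two sides agree.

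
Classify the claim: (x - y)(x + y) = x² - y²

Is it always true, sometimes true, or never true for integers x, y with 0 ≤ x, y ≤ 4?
Always true

The identity holds for every pair in the range. For instance at (x, y) = (4, 3): both sides equal 7.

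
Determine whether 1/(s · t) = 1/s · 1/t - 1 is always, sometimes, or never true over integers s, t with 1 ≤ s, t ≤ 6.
Never true

The claim fails for every pair in the range. For instance at (s, t) = (4, 1): LHS = 1/4, RHS = -3/4.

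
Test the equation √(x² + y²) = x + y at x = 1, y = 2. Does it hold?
Fails

Substituting x = 1, y = 2:

LHS = √(1² + 2²) = √(5) ≈ 2.236
RHS = 1 + 2 = 3

LHS ≠ RHS, so the equation does not hold at this point.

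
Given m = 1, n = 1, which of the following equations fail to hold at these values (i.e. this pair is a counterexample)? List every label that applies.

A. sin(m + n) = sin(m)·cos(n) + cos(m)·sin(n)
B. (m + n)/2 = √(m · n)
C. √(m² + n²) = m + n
C

Evaluating each claim at the given values:
A. LHS = sin(2) ≈ 0.9093, RHS = 2·sin(1)·cos(1) ≈ 0.9093 → holds here (LHS = RHS)
B. LHS = 1, RHS = 1 → holds here (LHS = RHS)
C. LHS = √(2) ≈ 1.414, RHS = 2 → fails here (LHS ≠ RHS)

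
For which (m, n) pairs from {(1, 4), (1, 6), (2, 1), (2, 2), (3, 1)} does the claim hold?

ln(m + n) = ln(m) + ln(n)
(2, 2)

Testing each pair:
(1, 4): LHS = ln(5) ≈ 1.609, RHS = ln(4) ≈ 1.386 → fails
(1, 6): LHS = ln(7) ≈ 1.946, RHS = ln(6) ≈ 1.792 → fails
(2, 1): LHS = ln(3) ≈ 1.099, RHS = ln(2) ≈ 0.6931 → fails
(2, 2): LHS = ln(4) ≈ 1.386, RHS = 2·ln(2) ≈ 1.386 → holds
(3, 1): LHS = ln(4) ≈ 1.386, RHS = ln(3) ≈ 1.099 → fails

1 of 5 pairs satisfies the claim.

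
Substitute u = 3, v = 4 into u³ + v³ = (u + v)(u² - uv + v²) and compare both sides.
LHS = 3³ + 4³ = 91
RHS = (3 + 4)(3² - 3·4 + 4²) = 91

LHS = RHS: the two sides agree.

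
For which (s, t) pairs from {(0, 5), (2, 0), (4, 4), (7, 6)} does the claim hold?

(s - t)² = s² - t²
(2, 0), (4, 4)

Testing each pair:
(0, 5): LHS = 25, RHS = -25 → fails
(2, 0): LHS = 4, RHS = 4 → holds
(4, 4): LHS = 0, RHS = 0 → holds
(7, 6): LHS = 1, RHS = 13 → fails

2 of 4 pairs satisfy the claim.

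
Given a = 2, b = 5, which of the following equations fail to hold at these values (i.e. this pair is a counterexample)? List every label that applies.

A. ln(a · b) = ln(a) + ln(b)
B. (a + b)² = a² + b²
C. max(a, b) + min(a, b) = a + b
B

Evaluating each claim at the given values:
A. LHS = ln(10) ≈ 2.303, RHS = ln(2) + ln(5) ≈ 2.303 → holds here (LHS = RHS)
B. LHS = 49, RHS = 29 → fails here (LHS ≠ RHS)
C. LHS = 7, RHS = 7 → holds here (LHS = RHS)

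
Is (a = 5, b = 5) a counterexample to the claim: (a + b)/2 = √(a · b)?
Substituting a = 5, b = 5:
LHS = (5 + 5)/2 = 5
RHS = √(5 · 5) = 5

The sides agree, so this pair does not disprove the claim.

Answer: No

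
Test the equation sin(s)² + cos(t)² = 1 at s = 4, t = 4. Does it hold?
Substituting s = 4, t = 4:

LHS = sin(4)² + cos(4)² = 1
RHS = 1

LHS = RHS, so the equation holds at this point.

Answer: Holds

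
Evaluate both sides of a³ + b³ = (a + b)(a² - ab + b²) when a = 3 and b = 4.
LHS = 3³ + 4³ = 91
RHS = (3 + 4)(3² - 3·4 + 4²) = 91

LHS = RHS: the two sides agree.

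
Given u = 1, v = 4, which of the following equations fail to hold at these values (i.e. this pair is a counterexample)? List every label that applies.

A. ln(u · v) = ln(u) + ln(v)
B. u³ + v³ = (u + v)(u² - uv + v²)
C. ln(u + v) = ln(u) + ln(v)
C

Evaluating each claim at the given values:
A. LHS = ln(4) ≈ 1.386, RHS = ln(4) ≈ 1.386 → holds here (LHS = RHS)
B. LHS = 65, RHS = 65 → holds here (LHS = RHS)
C. LHS = ln(5) ≈ 1.609, RHS = ln(4) ≈ 1.386 → fails here (LHS ≠ RHS)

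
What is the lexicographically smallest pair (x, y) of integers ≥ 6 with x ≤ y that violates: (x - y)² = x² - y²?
At (6, 6): both sides equal 0, so it holds there.

Substituting (6, 7) into the claim:
LHS = (6 - 7)² = 1
RHS = 6² - 7² = -13

Since LHS ≠ RHS, this pair disproves the claim, and no lexicographically smaller pair (x ≤ y, integers ≥ 6) does.

For instance (8, 11) is also a counterexample (LHS = 9, RHS = -57), but it's lexicographically larger.

Answer: (x, y) = (6, 7)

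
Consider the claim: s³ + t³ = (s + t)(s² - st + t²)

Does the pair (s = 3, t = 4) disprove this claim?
No

Substituting s = 3, t = 4:
LHS = 3³ + 4³ = 91
RHS = (3 + 4)(3² - 3·4 + 4²) = 91

The sides agree, so this pair does not disprove the claim.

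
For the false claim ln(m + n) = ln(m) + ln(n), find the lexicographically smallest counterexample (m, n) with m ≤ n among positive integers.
(m, n) = (1, 1)

Substituting (1, 1) into the claim:
LHS = ln(1 + 1) = ln(2) ≈ 0.6931
RHS = ln(1) + ln(1) = 0

Since LHS ≠ RHS, this pair disproves the claim, and no lexicographically smaller pair (m ≤ n, positive integers) does.

For instance (4, 5) is also a counterexample (LHS = ln(9) ≈ 2.197, RHS = ln(4) + ln(5) ≈ 2.996), but it's lexicographically larger.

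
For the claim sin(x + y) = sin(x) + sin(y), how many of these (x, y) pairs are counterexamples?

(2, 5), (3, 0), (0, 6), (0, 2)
Testing each pair:
(2, 5): LHS = sin(7) ≈ 0.657, RHS = sin(5) + sin(2) ≈ -0.04963 → counterexample
(3, 0): LHS = sin(3) ≈ 0.1411, RHS = sin(3) ≈ 0.1411 → satisfies claim
(0, 6): LHS = sin(6) ≈ -0.2794, RHS = sin(6) ≈ -0.2794 → satisfies claim
(0, 2): LHS = sin(2) ≈ 0.9093, RHS = sin(2) ≈ 0.9093 → satisfies claim

That makes 1 counterexample.

Answer: 1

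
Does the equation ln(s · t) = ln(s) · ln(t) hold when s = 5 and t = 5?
Fails

Substituting s = 5, t = 5:

LHS = ln(5 · 5) = ln(25) ≈ 3.219
RHS = ln(5) · ln(5) = ln(5)² ≈ 2.59

LHS ≠ RHS, so the equation does not hold at this point.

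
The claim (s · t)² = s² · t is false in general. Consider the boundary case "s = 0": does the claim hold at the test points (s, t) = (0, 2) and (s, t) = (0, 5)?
Yes, holds at both test points

At (0, 2): LHS = 0, RHS = 0 → equal
At (0, 5): LHS = 0, RHS = 0 → equal

So the claim does hold at both of these boundary points, even though it is not an identity.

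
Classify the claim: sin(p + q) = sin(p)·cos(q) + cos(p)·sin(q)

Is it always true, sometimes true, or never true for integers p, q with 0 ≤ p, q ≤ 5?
Always true

The identity holds for every pair in the range. For instance at (p, q) = (1, 2): both sides equal sin(3) ≈ 0.1411.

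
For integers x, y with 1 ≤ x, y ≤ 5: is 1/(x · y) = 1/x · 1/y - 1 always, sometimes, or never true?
Never true

The claim fails for every pair in the range. For instance at (x, y) = (1, 1): LHS = 1, RHS = 0.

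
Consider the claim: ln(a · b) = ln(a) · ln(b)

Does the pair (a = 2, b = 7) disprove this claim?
Substituting a = 2, b = 7:
LHS = ln(2 · 7) = ln(14) ≈ 2.639
RHS = ln(2) · ln(7) ≈ 1.349

Since LHS ≠ RHS, this pair disproves the claim.

Answer: Yes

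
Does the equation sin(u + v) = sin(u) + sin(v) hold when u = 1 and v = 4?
Substituting u = 1, v = 4:

LHS = sin(1 + 4) = sin(5) ≈ -0.9589
RHS = sin(1) + sin(4) ≈ 0.08467

LHS ≠ RHS, so the equation does not hold at this point.

Answer: Fails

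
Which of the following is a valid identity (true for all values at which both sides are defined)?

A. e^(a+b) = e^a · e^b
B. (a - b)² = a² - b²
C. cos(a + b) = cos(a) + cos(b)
A: holds — e.g. at (2, 7), both sides equal e^9 ≈ 8103.
B: fails at (4, 6) — LHS = 4, RHS = -20.
C: fails at (1, 3) — LHS = cos(4) ≈ -0.6536, RHS = cos(3) + cos(1) ≈ -0.4497.

Answer: A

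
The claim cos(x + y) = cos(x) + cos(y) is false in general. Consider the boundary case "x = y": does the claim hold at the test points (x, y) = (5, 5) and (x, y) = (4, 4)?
At (5, 5): LHS = cos(10) ≈ -0.8391 ≠ RHS = 2·cos(5) ≈ 0.5673
At (4, 4): LHS = cos(8) ≈ -0.1455 ≠ RHS = 2·cos(4) ≈ -1.307

Answer: No, fails at both test points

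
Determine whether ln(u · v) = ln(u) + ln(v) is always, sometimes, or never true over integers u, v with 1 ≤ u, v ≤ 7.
The identity holds for every pair in the range. For instance at (u, v) = (5, 2): both sides equal ln(10) ≈ 2.303.

Answer: Always true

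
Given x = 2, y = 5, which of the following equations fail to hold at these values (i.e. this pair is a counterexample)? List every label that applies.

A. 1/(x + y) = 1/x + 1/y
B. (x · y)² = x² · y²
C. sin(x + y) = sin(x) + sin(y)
Evaluating each claim at the given values:
A. LHS = 1/7, RHS = 7/10 → fails here (LHS ≠ RHS)
B. LHS = 100, RHS = 100 → holds here (LHS = RHS)
C. LHS = sin(7) ≈ 0.657, RHS = sin(5) + sin(2) ≈ -0.04963 → fails here (LHS ≠ RHS)

Answer: A, C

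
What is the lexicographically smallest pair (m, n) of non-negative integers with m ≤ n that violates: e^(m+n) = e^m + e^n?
Substituting (0, 0) into the claim:
LHS = e^(0+0) = 1
RHS = e^0 + e^0 = 2

Since LHS ≠ RHS, this pair disproves the claim, and no lexicographically smaller pair (m ≤ n, non-negative integers) does.

For instance (1, 5) is also a counterexample (LHS = e^6 ≈ 403.4, RHS = e + e^5 ≈ 151.1), but it's lexicographically larger.

Answer: (m, n) = (0, 0)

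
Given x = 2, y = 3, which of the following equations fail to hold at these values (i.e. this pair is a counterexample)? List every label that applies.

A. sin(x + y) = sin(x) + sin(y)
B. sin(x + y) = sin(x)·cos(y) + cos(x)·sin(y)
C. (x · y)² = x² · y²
Evaluating each claim at the given values:
A. LHS = sin(5) ≈ -0.9589, RHS = sin(3) + sin(2) ≈ 1.05 → fails here (LHS ≠ RHS)
B. LHS = sin(5) ≈ -0.9589, RHS = sin(2)·cos(3) + sin(3)·cos(2) ≈ -0.9589 → holds here (LHS = RHS)
C. LHS = 36, RHS = 36 → holds here (LHS = RHS)

Answer: A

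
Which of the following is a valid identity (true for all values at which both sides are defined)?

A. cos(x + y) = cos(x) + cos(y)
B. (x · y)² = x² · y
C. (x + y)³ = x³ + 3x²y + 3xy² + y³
C

A: fails at (6, 7) — LHS = cos(13) ≈ 0.9074, RHS = cos(7) + cos(6) ≈ 1.714.
B: fails at (2, 4) — LHS = 64, RHS = 16.
C: holds — e.g. at (3, 4), both sides equal 343.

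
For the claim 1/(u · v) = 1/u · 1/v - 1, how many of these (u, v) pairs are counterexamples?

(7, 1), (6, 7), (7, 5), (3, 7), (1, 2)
5

Testing each pair:
(7, 1): LHS = 1/7, RHS = -6/7 → counterexample
(6, 7): LHS = 1/42, RHS = -41/42 → counterexample
(7, 5): LHS = 1/35, RHS = -34/35 → counterexample
(3, 7): LHS = 1/21, RHS = -20/21 → counterexample
(1, 2): LHS = 1/2, RHS = -1/2 → counterexample

That makes 5 counterexamples.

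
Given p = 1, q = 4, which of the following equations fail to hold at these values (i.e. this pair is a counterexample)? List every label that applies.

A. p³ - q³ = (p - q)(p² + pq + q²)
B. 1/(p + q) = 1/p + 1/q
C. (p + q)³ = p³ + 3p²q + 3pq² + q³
Evaluating each claim at the given values:
A. LHS = -63, RHS = -63 → holds here (LHS = RHS)
B. LHS = 1/5, RHS = 5/4 → fails here (LHS ≠ RHS)
C. LHS = 125, RHS = 125 → holds here (LHS = RHS)

Answer: B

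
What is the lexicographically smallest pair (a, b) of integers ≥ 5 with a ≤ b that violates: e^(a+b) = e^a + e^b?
Substituting (5, 5) into the claim:
LHS = e^(5+5) = e^10 ≈ 22026.5
RHS = e^5 + e^5 = 2·e^5 ≈ 296.8

Since LHS ≠ RHS, this pair disproves the claim, and no lexicographically smaller pair (a ≤ b, integers ≥ 5) does.

For instance (10, 10) is also a counterexample (LHS = e^20 ≈ 485165195.4, RHS = 2·e^10 ≈ 44052.9), but it's lexicographically larger.

Answer: (a, b) = (5, 5)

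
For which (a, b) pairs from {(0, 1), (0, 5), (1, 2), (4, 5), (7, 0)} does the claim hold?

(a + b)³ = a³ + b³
Testing each pair:
(0, 1): LHS = 1, RHS = 1 → holds
(0, 5): LHS = 125, RHS = 125 → holds
(1, 2): LHS = 27, RHS = 9 → fails
(4, 5): LHS = 729, RHS = 189 → fails
(7, 0): LHS = 343, RHS = 343 → holds

3 of 5 pairs satisfy the claim.

Answer: (0, 1), (0, 5), (7, 0)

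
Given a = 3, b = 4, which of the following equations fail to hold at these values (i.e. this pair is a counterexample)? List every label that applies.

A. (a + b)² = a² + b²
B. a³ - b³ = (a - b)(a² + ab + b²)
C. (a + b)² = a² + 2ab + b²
Evaluating each claim at the given values:
A. LHS = 49, RHS = 25 → fails here (LHS ≠ RHS)
B. LHS = -37, RHS = -37 → holds here (LHS = RHS)
C. LHS = 49, RHS = 49 → holds here (LHS = RHS)

Answer: A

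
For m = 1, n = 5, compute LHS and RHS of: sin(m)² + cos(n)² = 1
LHS = sin(1)² + cos(5)² ≈ 0.7885
RHS = 1

LHS ≠ RHS (they differ by about 0.2115), so the equation does not hold here.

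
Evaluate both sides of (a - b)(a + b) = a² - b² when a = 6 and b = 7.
LHS = (6 - 7)(6 + 7) = -13
RHS = 6² - 7² = -13

LHS = RHS: the two sides agree.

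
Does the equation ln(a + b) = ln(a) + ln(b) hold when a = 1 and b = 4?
Substituting a = 1, b = 4:

LHS = ln(1 + 4) = ln(5) ≈ 1.609
RHS = ln(1) + ln(4) = ln(4) ≈ 1.386

LHS ≠ RHS, so the equation does not hold at this point.

Answer: Fails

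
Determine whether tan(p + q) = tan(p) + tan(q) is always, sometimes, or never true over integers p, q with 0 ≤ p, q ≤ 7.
Sometimes true

It holds at (p, q) = (2, 0) (both sides equal tan(2) ≈ -2.185), but fails at (p, q) = (1, 4) (LHS = tan(5) ≈ -3.381, RHS = tan(4) + tan(1) ≈ 2.715).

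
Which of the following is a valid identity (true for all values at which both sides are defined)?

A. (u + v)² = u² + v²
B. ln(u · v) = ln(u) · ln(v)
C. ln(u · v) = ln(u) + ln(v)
A: fails at (2, 4) — LHS = 36, RHS = 20.
B: fails at (2, 7) — LHS = ln(14) ≈ 2.639, RHS = ln(2)·ln(7) ≈ 1.349.
C: holds — e.g. at (1, 5), both sides equal ln(5) ≈ 1.609.

Answer: C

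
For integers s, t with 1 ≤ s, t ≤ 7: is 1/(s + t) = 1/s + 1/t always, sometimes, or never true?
The claim fails for every pair in the range. For instance at (s, t) = (6, 6): LHS = 1/12, RHS = 1/3.

Answer: Never true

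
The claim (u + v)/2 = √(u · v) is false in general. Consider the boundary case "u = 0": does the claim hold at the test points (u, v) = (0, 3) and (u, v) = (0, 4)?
At (0, 3): LHS = 3/2 ≠ RHS = 0
At (0, 4): LHS = 2 ≠ RHS = 0

Answer: No, fails at both test points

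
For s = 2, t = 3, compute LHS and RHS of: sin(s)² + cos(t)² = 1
LHS = sin(2)² + cos(3)² ≈ 1.807
RHS = 1

LHS ≠ RHS (they differ by about 0.8069), so the equation does not hold here.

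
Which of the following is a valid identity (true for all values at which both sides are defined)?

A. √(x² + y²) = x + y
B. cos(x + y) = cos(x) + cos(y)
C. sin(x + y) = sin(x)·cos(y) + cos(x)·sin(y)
C

A: fails at (2, 3) — LHS = √(13) ≈ 3.606, RHS = 5.
B: fails at (3, 4) — LHS = cos(7) ≈ 0.7539, RHS = cos(3) + cos(4) ≈ -1.644.
C: holds — e.g. at (4, 6), both sides equal sin(10) ≈ -0.544.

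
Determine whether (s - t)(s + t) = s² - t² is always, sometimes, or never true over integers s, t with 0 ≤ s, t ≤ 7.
Always true

The identity holds for every pair in the range. For instance at (s, t) = (4, 2): both sides equal 12.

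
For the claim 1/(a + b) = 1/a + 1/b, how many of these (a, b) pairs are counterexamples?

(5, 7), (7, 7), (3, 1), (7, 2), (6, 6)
5

Testing each pair:
(5, 7): LHS = 1/12, RHS = 12/35 → counterexample
(7, 7): LHS = 1/14, RHS = 2/7 → counterexample
(3, 1): LHS = 1/4, RHS = 4/3 → counterexample
(7, 2): LHS = 1/9, RHS = 9/14 → counterexample
(6, 6): LHS = 1/12, RHS = 1/3 → counterexample

That makes 5 counterexamples.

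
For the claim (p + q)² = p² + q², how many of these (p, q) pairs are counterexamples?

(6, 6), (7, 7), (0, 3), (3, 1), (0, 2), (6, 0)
3

Testing each pair:
(6, 6): LHS = 144, RHS = 72 → counterexample
(7, 7): LHS = 196, RHS = 98 → counterexample
(0, 3): LHS = 9, RHS = 9 → satisfies claim
(3, 1): LHS = 16, RHS = 10 → counterexample
(0, 2): LHS = 4, RHS = 4 → satisfies claim
(6, 0): LHS = 36, RHS = 36 → satisfies claim

That makes 3 counterexamples.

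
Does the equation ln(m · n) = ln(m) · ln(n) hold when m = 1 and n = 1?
Substituting m = 1, n = 1:

LHS = ln(1 · 1) = 0
RHS = ln(1) · ln(1) = 0

LHS = RHS, so the equation holds at this point.

Answer: Holds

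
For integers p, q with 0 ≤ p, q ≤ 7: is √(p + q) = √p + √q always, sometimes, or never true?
Sometimes true

It holds at (p, q) = (0, 1) (both sides equal 1), but fails at (p, q) = (1, 4) (LHS = √(5) ≈ 2.236, RHS = 3).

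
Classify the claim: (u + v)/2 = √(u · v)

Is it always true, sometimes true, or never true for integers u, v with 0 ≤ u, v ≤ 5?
It holds at (u, v) = (0, 0) (both sides equal 0), but fails at (u, v) = (4, 1) (LHS = 5/2, RHS = 2).

Answer: Sometimes true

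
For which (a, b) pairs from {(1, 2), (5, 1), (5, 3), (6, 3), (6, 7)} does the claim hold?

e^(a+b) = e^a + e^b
None

Testing each pair:
(1, 2): LHS = e^3 ≈ 20.09, RHS = e + e^2 ≈ 10.11 → fails
(5, 1): LHS = e^6 ≈ 403.4, RHS = e + e^5 ≈ 151.1 → fails
(5, 3): LHS = e^8 ≈ 2981, RHS = e^3 + e^5 ≈ 168.5 → fails
(6, 3): LHS = e^9 ≈ 8103, RHS = e^3 + e^6 ≈ 423.5 → fails
(6, 7): LHS = e^13 ≈ 442413.4, RHS = e^6 + e^7 ≈ 1500 → fails

No pair satisfies the claim.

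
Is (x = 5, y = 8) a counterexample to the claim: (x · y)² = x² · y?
Substituting x = 5, y = 8:
LHS = (5 · 8)² = 1600
RHS = 5² · 8 = 200

Since LHS ≠ RHS, this pair disproves the claim.

Answer: Yes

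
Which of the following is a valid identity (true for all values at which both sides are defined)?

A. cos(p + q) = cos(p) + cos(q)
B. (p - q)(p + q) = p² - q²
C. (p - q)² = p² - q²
A: fails at (1, 4) — LHS = cos(5) ≈ 0.2837, RHS = cos(4) + cos(1) ≈ -0.1133.
B: holds — e.g. at (2, 4), both sides equal -12.
C: fails at (0, 1) — LHS = 1, RHS = -1.

Answer: B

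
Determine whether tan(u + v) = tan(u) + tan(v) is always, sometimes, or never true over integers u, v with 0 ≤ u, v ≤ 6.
It holds at (u, v) = (2, 0) (both sides equal tan(2) ≈ -2.185), but fails at (u, v) = (5, 2) (LHS = tan(7) ≈ 0.8714, RHS = tan(5) + tan(2) ≈ -5.566).

Answer: Sometimes true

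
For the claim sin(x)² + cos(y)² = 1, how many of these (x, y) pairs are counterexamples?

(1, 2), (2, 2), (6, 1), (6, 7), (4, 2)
Testing each pair:
(1, 2): LHS = cos(2)² + sin(1)² ≈ 0.8813, RHS = 1 → counterexample
(2, 2): LHS = cos(2)² + sin(2)² = 1, RHS = 1 → satisfies claim
(6, 1): LHS = sin(6)² + cos(1)² ≈ 0.37, RHS = 1 → counterexample
(6, 7): LHS = sin(6)² + cos(7)² ≈ 0.6464, RHS = 1 → counterexample
(4, 2): LHS = cos(2)² + sin(4)² ≈ 0.7459, RHS = 1 → counterexample

That makes 4 counterexamples.

Answer: 4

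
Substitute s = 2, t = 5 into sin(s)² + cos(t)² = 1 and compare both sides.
LHS = sin(2)² + cos(5)² ≈ 0.9073
RHS = 1

LHS ≠ RHS (they differ by about 0.09271), so the equation does not hold here.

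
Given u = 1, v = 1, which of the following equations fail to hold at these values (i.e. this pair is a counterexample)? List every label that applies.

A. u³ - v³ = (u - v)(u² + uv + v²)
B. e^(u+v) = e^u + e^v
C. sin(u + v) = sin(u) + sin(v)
B, C

Evaluating each claim at the given values:
A. LHS = 0, RHS = 0 → holds here (LHS = RHS)
B. LHS = e^2 ≈ 7.389, RHS = 2·e ≈ 5.437 → fails here (LHS ≠ RHS)
C. LHS = sin(2) ≈ 0.9093, RHS = 2·sin(1) ≈ 1.683 → fails here (LHS ≠ RHS)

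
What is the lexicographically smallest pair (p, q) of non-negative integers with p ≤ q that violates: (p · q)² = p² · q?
Substituting (1, 2) into the claim:
LHS = (1 · 2)² = 4
RHS = 1² · 2 = 2

Since LHS ≠ RHS, this pair disproves the claim, and no lexicographically smaller pair (p ≤ q, non-negative integers) does.

For instance (2, 6) is also a counterexample (LHS = 144, RHS = 24), but it's lexicographically larger.

Answer: (p, q) = (1, 2)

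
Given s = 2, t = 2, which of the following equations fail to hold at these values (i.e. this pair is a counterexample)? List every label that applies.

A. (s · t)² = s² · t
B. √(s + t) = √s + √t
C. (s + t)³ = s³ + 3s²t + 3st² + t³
A, B

Evaluating each claim at the given values:
A. LHS = 16, RHS = 8 → fails here (LHS ≠ RHS)
B. LHS = 2, RHS = 2·√(2) ≈ 2.828 → fails here (LHS ≠ RHS)
C. LHS = 64, RHS = 64 → holds here (LHS = RHS)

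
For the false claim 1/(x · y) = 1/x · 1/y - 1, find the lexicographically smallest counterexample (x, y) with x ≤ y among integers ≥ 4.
Substituting (4, 4) into the claim:
LHS = 1/(4 · 4) = 1/16
RHS = 1/4 · 1/4 - 1 = -15/16

Since LHS ≠ RHS, this pair disproves the claim, and no lexicographically smaller pair (x ≤ y, integers ≥ 4) does.

For instance (5, 9) is also a counterexample (LHS = 1/45, RHS = -44/45), but it's lexicographically larger.

Answer: (x, y) = (4, 4)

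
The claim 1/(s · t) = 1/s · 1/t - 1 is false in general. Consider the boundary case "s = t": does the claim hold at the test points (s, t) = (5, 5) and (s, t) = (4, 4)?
No, fails at both test points

At (5, 5): LHS = 1/25 ≠ RHS = -24/25
At (4, 4): LHS = 1/16 ≠ RHS = -15/16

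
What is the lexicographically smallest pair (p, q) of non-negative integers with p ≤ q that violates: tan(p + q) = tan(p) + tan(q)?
(p, q) = (1, 1)

At (0, 0): both sides equal 0, so it holds there.

Substituting (1, 1) into the claim:
LHS = tan(1 + 1) = tan(2) ≈ -2.185
RHS = tan(1) + tan(1) = 2·tan(1) ≈ 3.115

Since LHS ≠ RHS, this pair disproves the claim, and no lexicographically smaller pair (p ≤ q, non-negative integers) does.

For instance (4, 4) is also a counterexample (LHS = tan(8) ≈ -6.8, RHS = 2·tan(4) ≈ 2.316), but it's lexicographically larger.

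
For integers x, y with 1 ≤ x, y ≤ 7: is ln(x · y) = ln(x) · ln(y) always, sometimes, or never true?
Sometimes true

It holds at (x, y) = (1, 1) (both sides equal 0), but fails at (x, y) = (5, 2) (LHS = ln(10) ≈ 2.303, RHS = ln(2)·ln(5) ≈ 1.116).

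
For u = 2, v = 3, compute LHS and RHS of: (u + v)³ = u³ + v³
LHS = (2 + 3)³ = 125
RHS = 2³ + 3³ = 35

LHS ≠ RHS, so the equation does not hold here.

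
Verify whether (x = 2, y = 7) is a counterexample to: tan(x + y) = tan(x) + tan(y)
Yes

Substituting x = 2, y = 7:
LHS = tan(2 + 7) = tan(9) ≈ -0.4523
RHS = tan(2) + tan(7) ≈ -1.314

Since LHS ≠ RHS, this pair disproves the claim.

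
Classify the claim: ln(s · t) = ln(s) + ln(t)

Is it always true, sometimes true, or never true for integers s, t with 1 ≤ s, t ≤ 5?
Always true

The identity holds for every pair in the range. For instance at (s, t) = (5, 3): both sides equal ln(15) ≈ 2.708.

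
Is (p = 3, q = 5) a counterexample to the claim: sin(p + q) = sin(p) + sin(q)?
Substituting p = 3, q = 5:
LHS = sin(3 + 5) = sin(8) ≈ 0.9894
RHS = sin(3) + sin(5) ≈ -0.8178

Since LHS ≠ RHS, this pair disproves the claim.

Answer: Yes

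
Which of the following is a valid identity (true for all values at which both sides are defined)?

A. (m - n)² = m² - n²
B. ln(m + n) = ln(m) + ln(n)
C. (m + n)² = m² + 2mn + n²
A: fails at (5, 8) — LHS = 9, RHS = -39.
B: fails at (1, 3) — LHS = ln(4) ≈ 1.386, RHS = ln(3) ≈ 1.099.
C: holds — e.g. at (5, 5), both sides equal 100.

Answer: C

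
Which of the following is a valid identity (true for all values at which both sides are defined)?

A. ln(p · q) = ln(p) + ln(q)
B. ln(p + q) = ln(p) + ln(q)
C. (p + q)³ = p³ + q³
A

A: holds — e.g. at (3, 3), both sides equal ln(9) ≈ 2.197.
B: fails at (1, 3) — LHS = ln(4) ≈ 1.386, RHS = ln(3) ≈ 1.099.
C: fails at (4, 6) — LHS = 1000, RHS = 280.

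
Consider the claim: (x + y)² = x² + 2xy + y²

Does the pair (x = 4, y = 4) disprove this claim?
No

Substituting x = 4, y = 4:
LHS = (4 + 4)² = 64
RHS = 4² + 2·4·4 + 4² = 64

The sides agree, so this pair does not disprove the claim.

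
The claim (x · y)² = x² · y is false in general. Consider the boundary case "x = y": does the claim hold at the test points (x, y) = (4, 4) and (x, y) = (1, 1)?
Only at (1, 1)

At (4, 4): LHS = 256 ≠ RHS = 64
At (1, 1): LHS = 1, RHS = 1 → equal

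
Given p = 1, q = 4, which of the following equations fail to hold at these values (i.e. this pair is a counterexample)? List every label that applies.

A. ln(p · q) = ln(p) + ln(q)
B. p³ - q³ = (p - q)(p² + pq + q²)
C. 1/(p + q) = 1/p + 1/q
Evaluating each claim at the given values:
A. LHS = ln(4) ≈ 1.386, RHS = ln(4) ≈ 1.386 → holds here (LHS = RHS)
B. LHS = -63, RHS = -63 → holds here (LHS = RHS)
C. LHS = 1/5, RHS = 5/4 → fails here (LHS ≠ RHS)

Answer: C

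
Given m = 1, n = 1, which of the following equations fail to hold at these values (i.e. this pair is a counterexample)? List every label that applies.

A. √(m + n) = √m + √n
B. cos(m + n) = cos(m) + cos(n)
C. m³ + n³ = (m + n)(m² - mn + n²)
A, B

Evaluating each claim at the given values:
A. LHS = √(2) ≈ 1.414, RHS = 2 → fails here (LHS ≠ RHS)
B. LHS = cos(2) ≈ -0.4161, RHS = 2·cos(1) ≈ 1.081 → fails here (LHS ≠ RHS)
C. LHS = 2, RHS = 2 → holds here (LHS = RHS)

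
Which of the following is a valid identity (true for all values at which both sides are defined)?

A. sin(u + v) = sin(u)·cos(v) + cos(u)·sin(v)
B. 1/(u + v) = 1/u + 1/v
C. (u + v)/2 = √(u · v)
A: holds — e.g. at (1, 4), both sides equal sin(5) ≈ -0.9589.
B: fails at (1, 1) — LHS = 1/2, RHS = 2.
C: fails at (2, 3) — LHS = 5/2, RHS = √(6) ≈ 2.449.

Answer: A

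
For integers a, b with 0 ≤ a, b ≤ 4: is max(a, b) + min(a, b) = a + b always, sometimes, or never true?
The identity holds for every pair in the range. For instance at (a, b) = (1, 0): both sides equal 1.

Answer: Always true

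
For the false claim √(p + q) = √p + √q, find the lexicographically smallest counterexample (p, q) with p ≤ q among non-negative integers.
Substituting (1, 1) into the claim:
LHS = √(1 + 1) = √(2) ≈ 1.414
RHS = √1 + √1 = 2

Since LHS ≠ RHS, this pair disproves the claim, and no lexicographically smaller pair (p ≤ q, non-negative integers) does.

For instance (4, 5) is also a counterexample (LHS = 3, RHS = 2 + √(5) ≈ 4.236), but it's lexicographically larger.

Answer: (p, q) = (1, 1)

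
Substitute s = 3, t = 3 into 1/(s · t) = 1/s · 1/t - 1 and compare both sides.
LHS = 1/(3 · 3) = 1/9
RHS = 1/3 · 1/3 - 1 = -8/9

LHS ≠ RHS, so the equation does not hold here.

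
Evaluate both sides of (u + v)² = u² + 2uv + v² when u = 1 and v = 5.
LHS = (1 + 5)² = 36
RHS = 1² + 2·1·5 + 5² = 36

LHS = RHS: the two sides agree.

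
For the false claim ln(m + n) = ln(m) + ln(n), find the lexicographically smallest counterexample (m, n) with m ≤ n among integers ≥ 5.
(m, n) = (5, 5)

Substituting (5, 5) into the claim:
LHS = ln(5 + 5) = ln(10) ≈ 2.303
RHS = ln(5) + ln(5) = 2·ln(5) ≈ 3.219

Since LHS ≠ RHS, this pair disproves the claim, and no lexicographically smaller pair (m ≤ n, integers ≥ 5) does.

For instance (8, 12) is also a counterexample (LHS = ln(20) ≈ 2.996, RHS = ln(8) + ln(12) ≈ 4.564), but it's lexicographically larger.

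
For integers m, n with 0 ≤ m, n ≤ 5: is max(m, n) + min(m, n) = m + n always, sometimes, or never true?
Always true

The identity holds for every pair in the range. For instance at (m, n) = (0, 0): both sides equal 0.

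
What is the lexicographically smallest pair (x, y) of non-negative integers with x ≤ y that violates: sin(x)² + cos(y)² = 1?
(x, y) = (0, 1)

Substituting (0, 1) into the claim:
LHS = sin(0)² + cos(1)² = cos(1)² ≈ 0.2919
RHS = 1

Since LHS ≠ RHS, this pair disproves the claim, and no lexicographically smaller pair (x ≤ y, non-negative integers) does.

For instance (4, 5) is also a counterexample (LHS = cos(5)² + sin(4)² ≈ 0.6532, RHS = 1), but it's lexicographically larger.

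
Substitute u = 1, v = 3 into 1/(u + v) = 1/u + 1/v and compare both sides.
LHS = 1/(1 + 3) = 1/4
RHS = 1/1 + 1/3 = 4/3

LHS ≠ RHS, so the equation does not hold here.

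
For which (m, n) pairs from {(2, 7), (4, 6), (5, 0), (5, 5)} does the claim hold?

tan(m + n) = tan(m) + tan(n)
Testing each pair:
(2, 7): LHS = tan(9) ≈ -0.4523, RHS = tan(2) + tan(7) ≈ -1.314 → fails
(4, 6): LHS = tan(10) ≈ 0.6484, RHS = tan(6) + tan(4) ≈ 0.8668 → fails
(5, 0): LHS = tan(5) ≈ -3.381, RHS = tan(5) ≈ -3.381 → holds
(5, 5): LHS = tan(10) ≈ 0.6484, RHS = 2·tan(5) ≈ -6.761 → fails

1 of 4 pairs satisfies the claim.

Answer: (5, 0)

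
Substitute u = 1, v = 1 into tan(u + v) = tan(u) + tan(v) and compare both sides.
LHS = tan(1 + 1) = tan(2) ≈ -2.185
RHS = tan(1) + tan(1) = 2·tan(1) ≈ 3.115

LHS ≠ RHS (they differ by about 5.3), so the equation does not hold here.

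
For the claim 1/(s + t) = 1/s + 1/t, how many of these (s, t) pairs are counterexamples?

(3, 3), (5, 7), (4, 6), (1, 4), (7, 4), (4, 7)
6

Testing each pair:
(3, 3): LHS = 1/6, RHS = 2/3 → counterexample
(5, 7): LHS = 1/12, RHS = 12/35 → counterexample
(4, 6): LHS = 1/10, RHS = 5/12 → counterexample
(1, 4): LHS = 1/5, RHS = 5/4 → counterexample
(7, 4): LHS = 1/11, RHS = 11/28 → counterexample
(4, 7): LHS = 1/11, RHS = 11/28 → counterexample

That makes 6 counterexamples.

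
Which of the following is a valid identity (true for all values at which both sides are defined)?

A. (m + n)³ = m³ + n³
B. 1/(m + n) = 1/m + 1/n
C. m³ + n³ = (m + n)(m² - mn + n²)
A: fails at (1, 2) — LHS = 27, RHS = 9.
B: fails at (4, 6) — LHS = 1/10, RHS = 5/12.
C: holds — e.g. at (2, 5), both sides equal 133.

Answer: C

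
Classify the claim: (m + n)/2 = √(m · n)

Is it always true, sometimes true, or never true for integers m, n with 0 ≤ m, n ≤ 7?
It holds at (m, n) = (7, 7) (both sides equal 7), but fails at (m, n) = (4, 1) (LHS = 5/2, RHS = 2).

Answer: Sometimes true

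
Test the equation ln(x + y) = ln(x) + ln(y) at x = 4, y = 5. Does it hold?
Fails

Substituting x = 4, y = 5:

LHS = ln(4 + 5) = ln(9) ≈ 2.197
RHS = ln(4) + ln(5) ≈ 2.996

LHS ≠ RHS, so the equation does not hold at this point.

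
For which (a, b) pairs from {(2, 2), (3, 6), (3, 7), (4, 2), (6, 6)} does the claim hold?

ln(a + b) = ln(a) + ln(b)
(2, 2)

Testing each pair:
(2, 2): LHS = ln(4) ≈ 1.386, RHS = 2·ln(2) ≈ 1.386 → holds
(3, 6): LHS = ln(9) ≈ 2.197, RHS = ln(3) + ln(6) ≈ 2.89 → fails
(3, 7): LHS = ln(10) ≈ 2.303, RHS = ln(3) + ln(7) ≈ 3.045 → fails
(4, 2): LHS = ln(6) ≈ 1.792, RHS = ln(2) + ln(4) ≈ 2.079 → fails
(6, 6): LHS = ln(12) ≈ 2.485, RHS = 2·ln(6) ≈ 3.584 → fails

1 of 5 pairs satisfies the claim.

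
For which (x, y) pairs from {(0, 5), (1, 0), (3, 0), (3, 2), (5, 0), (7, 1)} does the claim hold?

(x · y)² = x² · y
(0, 5), (1, 0), (3, 0), (5, 0), (7, 1)

Testing each pair:
(0, 5): LHS = 0, RHS = 0 → holds
(1, 0): LHS = 0, RHS = 0 → holds
(3, 0): LHS = 0, RHS = 0 → holds
(3, 2): LHS = 36, RHS = 18 → fails
(5, 0): LHS = 0, RHS = 0 → holds
(7, 1): LHS = 49, RHS = 49 → holds

5 of 6 pairs satisfy the claim.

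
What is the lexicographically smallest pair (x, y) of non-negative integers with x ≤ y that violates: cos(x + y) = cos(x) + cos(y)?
Substituting (0, 0) into the claim:
LHS = cos(0 + 0) = 1
RHS = cos(0) + cos(0) = 2

Since LHS ≠ RHS, this pair disproves the claim, and no lexicographically smaller pair (x ≤ y, non-negative integers) does.

For instance (1, 3) is also a counterexample (LHS = cos(4) ≈ -0.6536, RHS = cos(3) + cos(1) ≈ -0.4497), but it's lexicographically larger.

Answer: (x, y) = (0, 0)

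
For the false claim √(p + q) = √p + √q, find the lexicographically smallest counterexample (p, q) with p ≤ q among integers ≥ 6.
(p, q) = (6, 6)

Substituting (6, 6) into the claim:
LHS = √(6 + 6) = 2·√(3) ≈ 3.464
RHS = √6 + √6 = 2·√(6) ≈ 4.899

Since LHS ≠ RHS, this pair disproves the claim, and no lexicographically smaller pair (p ≤ q, integers ≥ 6) does.

For instance (10, 13) is also a counterexample (LHS = √(23) ≈ 4.796, RHS = √(10) + √(13) ≈ 6.768), but it's lexicographically larger.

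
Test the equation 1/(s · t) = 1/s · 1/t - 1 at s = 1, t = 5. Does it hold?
Fails

Substituting s = 1, t = 5:

LHS = 1/(1 · 5) = 1/5
RHS = 1/1 · 1/5 - 1 = -4/5

LHS ≠ RHS, so the equation does not hold at this point.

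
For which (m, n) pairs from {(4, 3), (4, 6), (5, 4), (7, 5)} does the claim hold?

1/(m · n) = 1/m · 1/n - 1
Testing each pair:
(4, 3): LHS = 1/12, RHS = -11/12 → fails
(4, 6): LHS = 1/24, RHS = -23/24 → fails
(5, 4): LHS = 1/20, RHS = -19/20 → fails
(7, 5): LHS = 1/35, RHS = -34/35 → fails

No pair satisfies the claim.

Answer: None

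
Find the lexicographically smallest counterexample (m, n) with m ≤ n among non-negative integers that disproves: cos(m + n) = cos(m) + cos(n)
Substituting (0, 0) into the claim:
LHS = cos(0 + 0) = 1
RHS = cos(0) + cos(0) = 2

Since LHS ≠ RHS, this pair disproves the claim, and no lexicographically smaller pair (m ≤ n, non-negative integers) does.

For instance (1, 6) is also a counterexample (LHS = cos(7) ≈ 0.7539, RHS = cos(1) + cos(6) ≈ 1.5), but it's lexicographically larger.

Answer: (m, n) = (0, 0)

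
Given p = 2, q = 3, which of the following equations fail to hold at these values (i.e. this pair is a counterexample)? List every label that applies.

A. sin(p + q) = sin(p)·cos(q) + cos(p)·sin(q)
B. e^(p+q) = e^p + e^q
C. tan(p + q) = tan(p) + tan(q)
B, C

Evaluating each claim at the given values:
A. LHS = sin(5) ≈ -0.9589, RHS = sin(2)·cos(3) + sin(3)·cos(2) ≈ -0.9589 → holds here (LHS = RHS)
B. LHS = e^5 ≈ 148.4, RHS = e^2 + e^3 ≈ 27.47 → fails here (LHS ≠ RHS)
C. LHS = tan(5) ≈ -3.381, RHS = tan(2) + tan(3) ≈ -2.328 → fails here (LHS ≠ RHS)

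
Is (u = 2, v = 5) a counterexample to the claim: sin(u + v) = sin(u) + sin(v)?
Yes

Substituting u = 2, v = 5:
LHS = sin(2 + 5) = sin(7) ≈ 0.657
RHS = sin(2) + sin(5) ≈ -0.04963

Since LHS ≠ RHS, this pair disproves the claim.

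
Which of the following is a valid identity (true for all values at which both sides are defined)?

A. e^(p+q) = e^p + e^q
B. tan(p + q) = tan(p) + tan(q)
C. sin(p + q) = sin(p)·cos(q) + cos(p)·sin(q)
C

A: fails at (2, 4) — LHS = e^6 ≈ 403.4, RHS = e^2 + e^4 ≈ 61.99.
B: fails at (6, 7) — LHS = tan(13) ≈ 0.463, RHS = tan(6) + tan(7) ≈ 0.5804.
C: holds — e.g. at (1, 3), both sides equal sin(4) ≈ -0.7568.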